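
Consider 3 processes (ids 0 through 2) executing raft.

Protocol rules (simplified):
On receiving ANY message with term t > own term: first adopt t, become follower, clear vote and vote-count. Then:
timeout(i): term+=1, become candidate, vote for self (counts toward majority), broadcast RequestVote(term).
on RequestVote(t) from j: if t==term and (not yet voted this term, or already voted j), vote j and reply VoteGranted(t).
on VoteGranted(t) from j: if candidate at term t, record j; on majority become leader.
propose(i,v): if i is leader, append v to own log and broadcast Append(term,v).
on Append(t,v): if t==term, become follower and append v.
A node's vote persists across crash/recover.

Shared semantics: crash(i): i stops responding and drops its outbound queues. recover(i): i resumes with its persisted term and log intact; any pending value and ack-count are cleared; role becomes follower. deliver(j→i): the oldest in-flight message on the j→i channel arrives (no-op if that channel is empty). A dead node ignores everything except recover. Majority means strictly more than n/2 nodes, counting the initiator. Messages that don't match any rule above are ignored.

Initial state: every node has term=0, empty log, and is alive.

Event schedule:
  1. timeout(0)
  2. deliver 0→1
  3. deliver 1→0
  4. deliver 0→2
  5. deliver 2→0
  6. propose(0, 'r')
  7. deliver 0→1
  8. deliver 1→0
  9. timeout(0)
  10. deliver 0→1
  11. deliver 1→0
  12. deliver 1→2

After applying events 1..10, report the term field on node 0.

2

[1] timeout(0) → N0(cand t1 [-])
[2] deliver 0→1 → N1(foll t1 [-])
[3] deliver 1→0 → N0(lead t1 [-])
[4] deliver 0→2 → N2(foll t1 [-])
[5] deliver 2→0 → ∅
[6] propose(0,'r') → N0(lead t1 [r])
[7] deliver 0→1 → N1(foll t1 [r])
[8] deliver 1→0 → ∅
[9] timeout(0) → N0(cand t2 [r])
[10] deliver 0→1 → N1(foll t2 [r])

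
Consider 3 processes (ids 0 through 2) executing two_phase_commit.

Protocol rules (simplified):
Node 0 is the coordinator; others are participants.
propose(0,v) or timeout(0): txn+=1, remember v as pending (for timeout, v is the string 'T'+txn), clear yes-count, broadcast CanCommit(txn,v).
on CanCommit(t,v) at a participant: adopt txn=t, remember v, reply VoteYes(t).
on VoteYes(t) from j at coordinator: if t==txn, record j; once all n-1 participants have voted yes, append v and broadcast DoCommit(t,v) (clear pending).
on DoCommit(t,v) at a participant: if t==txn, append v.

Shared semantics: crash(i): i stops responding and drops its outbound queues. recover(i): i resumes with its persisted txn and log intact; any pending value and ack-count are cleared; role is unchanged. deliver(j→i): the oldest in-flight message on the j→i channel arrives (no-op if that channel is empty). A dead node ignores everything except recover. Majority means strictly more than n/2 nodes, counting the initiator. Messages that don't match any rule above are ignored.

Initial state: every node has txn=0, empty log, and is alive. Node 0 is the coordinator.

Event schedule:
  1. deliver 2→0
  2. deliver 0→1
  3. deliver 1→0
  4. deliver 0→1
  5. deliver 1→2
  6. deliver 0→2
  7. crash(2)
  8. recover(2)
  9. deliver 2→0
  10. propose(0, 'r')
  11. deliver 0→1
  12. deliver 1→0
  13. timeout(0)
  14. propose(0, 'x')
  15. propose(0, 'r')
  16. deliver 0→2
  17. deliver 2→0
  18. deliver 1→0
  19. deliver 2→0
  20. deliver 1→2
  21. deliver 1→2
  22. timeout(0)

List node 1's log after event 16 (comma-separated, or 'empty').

1. deliver 2→0:  nop
2. deliver 0→1:  nop
3. deliver 1→0:  nop
4. deliver 0→1:  nop
5. deliver 1→2:  nop
6. deliver 0→2:  nop
7. crash(2):  <2:✗part t0 ->
8. recover(2):  <2:part t0 ->
9. deliver 2→0:  nop
10. propose(0,'r'):  <0:coor t1 ->
11. deliver 0→1:  <1:part t1 ->
12. deliver 1→0:  nop
13. timeout(0):  <0:coor t2 ->
14. propose(0,'x'):  <0:coor t3 ->
15. propose(0,'r'):  <0:coor t4 ->
16. deliver 0→2:  <2:part t1 ->

empty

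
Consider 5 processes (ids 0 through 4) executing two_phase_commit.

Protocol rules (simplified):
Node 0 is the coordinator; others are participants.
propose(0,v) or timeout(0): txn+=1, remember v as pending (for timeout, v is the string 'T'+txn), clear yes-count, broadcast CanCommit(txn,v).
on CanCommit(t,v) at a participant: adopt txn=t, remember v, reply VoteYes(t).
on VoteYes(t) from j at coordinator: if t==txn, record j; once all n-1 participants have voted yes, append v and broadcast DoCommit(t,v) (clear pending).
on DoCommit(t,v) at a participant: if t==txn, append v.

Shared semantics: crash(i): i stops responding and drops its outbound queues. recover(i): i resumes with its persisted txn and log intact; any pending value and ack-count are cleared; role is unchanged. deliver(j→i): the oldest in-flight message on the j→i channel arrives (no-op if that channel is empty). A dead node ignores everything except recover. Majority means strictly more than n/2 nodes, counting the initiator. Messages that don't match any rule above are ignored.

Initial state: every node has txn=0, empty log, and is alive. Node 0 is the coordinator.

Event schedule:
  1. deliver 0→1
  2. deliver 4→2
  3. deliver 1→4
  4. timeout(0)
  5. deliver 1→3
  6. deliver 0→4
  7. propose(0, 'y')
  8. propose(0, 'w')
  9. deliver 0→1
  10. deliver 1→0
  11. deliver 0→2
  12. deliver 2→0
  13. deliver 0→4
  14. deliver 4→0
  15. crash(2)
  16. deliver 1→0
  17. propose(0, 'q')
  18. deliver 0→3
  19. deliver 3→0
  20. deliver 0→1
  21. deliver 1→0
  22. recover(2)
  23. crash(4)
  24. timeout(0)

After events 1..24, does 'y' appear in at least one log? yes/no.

no

e1 deliver 0→1: ·
e2 deliver 4→2: ·
e3 deliver 1→4: ·
e4 timeout(0): 0[coor,t=1,-]
e5 deliver 1→3: ·
e6 deliver 0→4: 4[part,t=1,-]
e7 propose(0,'y'): 0[coor,t=2,-]
e8 propose(0,'w'): 0[coor,t=3,-]
e9 deliver 0→1: 1[part,t=1,-]
e10 deliver 1→0: ·
e11 deliver 0→2: 2[part,t=1,-]
e12 deliver 2→0: ·
e13 deliver 0→4: 4[part,t=2,-]
e14 deliver 4→0: ·
e15 crash(2): 2[✗part,t=1,-]
e16 deliver 1→0: ·
e17 propose(0,'q'): 0[coor,t=4,-]
e18 deliver 0→3: 3[part,t=1,-]
e19 deliver 3→0: ·
e20 deliver 0→1: 1[part,t=2,-]
e21 deliver 1→0: ·
e22 recover(2): 2[part,t=1,-]
e23 crash(4): 4[✗part,t=2,-]
e24 timeout(0): 0[coor,t=5,-]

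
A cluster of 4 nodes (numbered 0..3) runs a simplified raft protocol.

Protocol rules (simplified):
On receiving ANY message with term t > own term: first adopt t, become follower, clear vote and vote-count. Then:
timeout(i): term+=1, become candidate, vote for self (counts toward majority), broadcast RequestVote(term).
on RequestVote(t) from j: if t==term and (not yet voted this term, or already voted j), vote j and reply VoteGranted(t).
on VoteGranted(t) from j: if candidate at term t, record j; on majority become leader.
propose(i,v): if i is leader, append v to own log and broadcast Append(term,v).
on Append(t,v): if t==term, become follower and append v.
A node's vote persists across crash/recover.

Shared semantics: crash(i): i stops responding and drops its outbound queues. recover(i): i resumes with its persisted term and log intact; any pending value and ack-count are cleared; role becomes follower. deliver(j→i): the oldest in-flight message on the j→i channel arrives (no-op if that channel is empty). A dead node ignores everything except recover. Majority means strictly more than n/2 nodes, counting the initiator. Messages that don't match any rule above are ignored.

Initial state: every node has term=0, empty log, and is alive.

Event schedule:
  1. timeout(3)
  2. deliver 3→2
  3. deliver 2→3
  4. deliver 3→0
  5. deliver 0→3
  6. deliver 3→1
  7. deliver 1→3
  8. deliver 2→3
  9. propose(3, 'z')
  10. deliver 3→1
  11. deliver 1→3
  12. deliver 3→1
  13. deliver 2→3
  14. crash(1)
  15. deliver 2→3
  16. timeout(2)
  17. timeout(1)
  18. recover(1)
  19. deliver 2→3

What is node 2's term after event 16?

e1 timeout(3): 3[cand,t=1,-]
e2 deliver 3→2: 2[foll,t=1,-]
e3 deliver 2→3: ·
e4 deliver 3→0: 0[foll,t=1,-]
e5 deliver 0→3: 3[lead,t=1,-]
e6 deliver 3→1: 1[foll,t=1,-]
e7 deliver 1→3: ·
e8 deliver 2→3: ·
e9 propose(3,'z'): 3[lead,t=1,z]
e10 deliver 3→1: 1[foll,t=1,z]
e11 deliver 1→3: ·
e12 deliver 3→1: ·
e13 deliver 2→3: ·
e14 crash(1): 1[✗foll,t=1,z]
e15 deliver 2→3: ·
e16 timeout(2): 2[cand,t=2,-]

2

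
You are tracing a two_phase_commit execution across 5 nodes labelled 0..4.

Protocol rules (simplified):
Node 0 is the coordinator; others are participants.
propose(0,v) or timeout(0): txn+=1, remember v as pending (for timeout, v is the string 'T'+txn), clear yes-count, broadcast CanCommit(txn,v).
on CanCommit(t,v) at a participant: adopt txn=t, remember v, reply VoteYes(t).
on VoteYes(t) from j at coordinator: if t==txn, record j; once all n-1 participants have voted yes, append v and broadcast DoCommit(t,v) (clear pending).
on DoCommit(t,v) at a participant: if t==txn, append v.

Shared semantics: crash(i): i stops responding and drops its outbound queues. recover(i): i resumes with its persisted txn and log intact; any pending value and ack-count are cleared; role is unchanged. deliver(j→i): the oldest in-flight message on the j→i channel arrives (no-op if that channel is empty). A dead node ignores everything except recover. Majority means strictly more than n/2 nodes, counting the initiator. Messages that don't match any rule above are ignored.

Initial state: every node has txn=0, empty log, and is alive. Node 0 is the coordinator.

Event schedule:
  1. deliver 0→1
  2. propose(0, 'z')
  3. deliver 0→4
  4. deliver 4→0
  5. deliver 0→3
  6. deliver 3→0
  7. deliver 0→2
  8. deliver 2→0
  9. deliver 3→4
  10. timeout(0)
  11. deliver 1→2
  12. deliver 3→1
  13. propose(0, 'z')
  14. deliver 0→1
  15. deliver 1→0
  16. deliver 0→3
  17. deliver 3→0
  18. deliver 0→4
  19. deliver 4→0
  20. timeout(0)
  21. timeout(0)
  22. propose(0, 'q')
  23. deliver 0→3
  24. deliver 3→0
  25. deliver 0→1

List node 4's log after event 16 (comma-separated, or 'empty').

1. deliver 0→1:  nop
2. propose(0,'z'):  <0:coor t1 ->
3. deliver 0→4:  <4:part t1 ->
4. deliver 4→0:  nop
5. deliver 0→3:  <3:part t1 ->
6. deliver 3→0:  nop
7. deliver 0→2:  <2:part t1 ->
8. deliver 2→0:  nop
9. deliver 3→4:  nop
10. timeout(0):  <0:coor t2 ->
11. deliver 1→2:  nop
12. deliver 3→1:  nop
13. propose(0,'z'):  <0:coor t3 ->
14. deliver 0→1:  <1:part t1 ->
15. deliver 1→0:  nop
16. deliver 0→3:  <3:part t2 ->

empty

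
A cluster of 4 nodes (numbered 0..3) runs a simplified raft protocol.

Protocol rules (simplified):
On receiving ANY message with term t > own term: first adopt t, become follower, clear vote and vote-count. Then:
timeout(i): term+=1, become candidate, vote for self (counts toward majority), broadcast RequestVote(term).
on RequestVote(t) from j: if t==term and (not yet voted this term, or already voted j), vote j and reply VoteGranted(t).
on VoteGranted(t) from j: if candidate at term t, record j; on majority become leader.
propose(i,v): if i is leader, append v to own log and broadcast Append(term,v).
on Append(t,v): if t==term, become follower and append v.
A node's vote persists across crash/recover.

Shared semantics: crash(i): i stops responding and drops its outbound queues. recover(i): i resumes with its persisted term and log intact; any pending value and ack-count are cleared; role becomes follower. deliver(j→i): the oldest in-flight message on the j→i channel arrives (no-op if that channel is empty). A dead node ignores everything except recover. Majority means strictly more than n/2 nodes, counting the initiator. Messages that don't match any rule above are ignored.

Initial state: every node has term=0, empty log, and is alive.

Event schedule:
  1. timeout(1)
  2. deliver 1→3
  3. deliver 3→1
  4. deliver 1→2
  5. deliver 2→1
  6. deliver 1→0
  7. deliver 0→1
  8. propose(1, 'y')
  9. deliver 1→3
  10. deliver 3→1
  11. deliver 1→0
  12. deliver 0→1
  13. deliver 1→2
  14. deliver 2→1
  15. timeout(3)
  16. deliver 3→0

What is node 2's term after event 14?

after 1 — timeout(1): n1:cand/t1/[-]
after 2 — deliver 1→3: n3:foll/t1/[-]
after 3 — deliver 3→1: ·
after 4 — deliver 1→2: n2:foll/t1/[-]
after 5 — deliver 2→1: n1:lead/t1/[-]
after 6 — deliver 1→0: n0:foll/t1/[-]
after 7 — deliver 0→1: ·
after 8 — propose(1,'y'): n1:lead/t1/[y]
after 9 — deliver 1→3: n3:foll/t1/[y]
after 10 — deliver 3→1: ·
after 11 — deliver 1→0: n0:foll/t1/[y]
after 12 — deliver 0→1: ·
after 13 — deliver 1→2: n2:foll/t1/[y]
after 14 — deliver 2→1: ·

1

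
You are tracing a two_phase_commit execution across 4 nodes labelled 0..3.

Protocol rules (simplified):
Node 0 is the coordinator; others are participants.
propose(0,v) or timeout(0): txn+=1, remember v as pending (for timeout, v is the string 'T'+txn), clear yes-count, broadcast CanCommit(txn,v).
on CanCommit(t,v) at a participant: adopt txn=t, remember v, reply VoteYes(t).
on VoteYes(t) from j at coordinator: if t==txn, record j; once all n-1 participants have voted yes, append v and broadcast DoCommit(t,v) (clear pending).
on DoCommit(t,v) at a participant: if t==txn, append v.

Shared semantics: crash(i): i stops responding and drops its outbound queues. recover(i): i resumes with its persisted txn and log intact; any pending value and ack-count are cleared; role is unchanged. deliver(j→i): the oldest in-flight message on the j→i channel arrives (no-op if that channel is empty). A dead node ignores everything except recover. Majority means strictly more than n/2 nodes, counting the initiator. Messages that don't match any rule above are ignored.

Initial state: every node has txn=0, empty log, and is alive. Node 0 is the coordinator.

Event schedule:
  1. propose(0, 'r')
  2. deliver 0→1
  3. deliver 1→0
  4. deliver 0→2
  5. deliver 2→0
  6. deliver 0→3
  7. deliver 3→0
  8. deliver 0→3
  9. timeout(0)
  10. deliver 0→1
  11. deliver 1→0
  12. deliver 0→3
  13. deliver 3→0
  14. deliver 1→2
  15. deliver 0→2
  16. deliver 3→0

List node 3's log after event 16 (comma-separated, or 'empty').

1. propose(0,'r'):  <0:coor t1 ->
2. deliver 0→1:  <1:part t1 ->
3. deliver 1→0:  nop
4. deliver 0→2:  <2:part t1 ->
5. deliver 2→0:  nop
6. deliver 0→3:  <3:part t1 ->
7. deliver 3→0:  <0:coor t1 r>
8. deliver 0→3:  <3:part t1 r>
9. timeout(0):  <0:coor t2 r>
10. deliver 0→1:  <1:part t1 r>
11. deliver 1→0:  nop
12. deliver 0→3:  <3:part t2 r>
13. deliver 3→0:  nop
14. deliver 1→2:  nop
15. deliver 0→2:  <2:part t1 r>
16. deliver 3→0:  nop

r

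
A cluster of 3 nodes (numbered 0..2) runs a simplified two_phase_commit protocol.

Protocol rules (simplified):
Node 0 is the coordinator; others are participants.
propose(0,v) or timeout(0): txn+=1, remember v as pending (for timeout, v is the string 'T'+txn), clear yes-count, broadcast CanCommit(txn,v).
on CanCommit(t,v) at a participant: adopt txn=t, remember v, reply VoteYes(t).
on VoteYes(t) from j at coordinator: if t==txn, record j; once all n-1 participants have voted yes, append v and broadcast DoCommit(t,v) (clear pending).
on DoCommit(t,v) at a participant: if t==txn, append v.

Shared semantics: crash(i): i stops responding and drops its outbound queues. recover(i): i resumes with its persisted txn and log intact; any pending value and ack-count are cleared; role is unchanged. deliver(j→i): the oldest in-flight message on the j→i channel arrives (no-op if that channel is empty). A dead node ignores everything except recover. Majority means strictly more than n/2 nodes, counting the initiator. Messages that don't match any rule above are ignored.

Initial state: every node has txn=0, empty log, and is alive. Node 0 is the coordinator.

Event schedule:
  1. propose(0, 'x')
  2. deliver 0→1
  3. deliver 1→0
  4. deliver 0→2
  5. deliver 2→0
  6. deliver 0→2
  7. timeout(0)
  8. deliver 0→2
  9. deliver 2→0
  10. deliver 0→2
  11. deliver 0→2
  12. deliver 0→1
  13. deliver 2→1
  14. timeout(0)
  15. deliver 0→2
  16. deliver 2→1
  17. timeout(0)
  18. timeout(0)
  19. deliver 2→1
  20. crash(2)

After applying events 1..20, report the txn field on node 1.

1. propose(0,'x'):  <0:coor t1 ->
2. deliver 0→1:  <1:part t1 ->
3. deliver 1→0:  nop
4. deliver 0→2:  <2:part t1 ->
5. deliver 2→0:  <0:coor t1 x>
6. deliver 0→2:  <2:part t1 x>
7. timeout(0):  <0:coor t2 x>
8. deliver 0→2:  <2:part t2 x>
9. deliver 2→0:  nop
10. deliver 0→2:  nop
11. deliver 0→2:  nop
12. deliver 0→1:  <1:part t1 x>
13. deliver 2→1:  nop
14. timeout(0):  <0:coor t3 x>
15. deliver 0→2:  <2:part t3 x>
16. deliver 2→1:  nop
17. timeout(0):  <0:coor t4 x>
18. timeout(0):  <0:coor t5 x>
19. deliver 2→1:  nop
20. crash(2):  <2:✗part t3 x>

1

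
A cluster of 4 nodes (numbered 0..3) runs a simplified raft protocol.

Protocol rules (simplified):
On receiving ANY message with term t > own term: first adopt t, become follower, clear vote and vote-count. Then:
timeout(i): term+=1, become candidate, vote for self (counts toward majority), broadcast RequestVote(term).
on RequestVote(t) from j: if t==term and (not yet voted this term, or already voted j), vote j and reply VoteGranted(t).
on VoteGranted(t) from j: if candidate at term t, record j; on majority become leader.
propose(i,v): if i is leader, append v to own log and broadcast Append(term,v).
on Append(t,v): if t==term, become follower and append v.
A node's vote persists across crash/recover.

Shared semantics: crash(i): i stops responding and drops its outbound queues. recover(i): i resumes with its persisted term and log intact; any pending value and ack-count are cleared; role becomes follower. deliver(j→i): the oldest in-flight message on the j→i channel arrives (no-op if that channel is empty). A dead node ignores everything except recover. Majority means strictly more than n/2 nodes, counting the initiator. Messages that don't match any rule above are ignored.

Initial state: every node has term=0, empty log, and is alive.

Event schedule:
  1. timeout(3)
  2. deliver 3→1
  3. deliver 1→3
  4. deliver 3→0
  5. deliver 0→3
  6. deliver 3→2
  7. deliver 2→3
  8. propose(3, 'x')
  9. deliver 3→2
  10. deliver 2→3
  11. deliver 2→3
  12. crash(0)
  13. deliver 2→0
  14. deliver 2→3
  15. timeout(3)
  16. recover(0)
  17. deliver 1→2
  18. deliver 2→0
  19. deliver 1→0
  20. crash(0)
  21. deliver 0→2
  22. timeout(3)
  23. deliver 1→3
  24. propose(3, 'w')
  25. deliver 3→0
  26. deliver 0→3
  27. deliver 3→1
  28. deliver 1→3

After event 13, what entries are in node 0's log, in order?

empty

[1] timeout(3) → N3(cand t1 [-])
[2] deliver 3→1 → N1(foll t1 [-])
[3] deliver 1→3 → ∅
[4] deliver 3→0 → N0(foll t1 [-])
[5] deliver 0→3 → N3(lead t1 [-])
[6] deliver 3→2 → N2(foll t1 [-])
[7] deliver 2→3 → ∅
[8] propose(3,'x') → N3(lead t1 [x])
[9] deliver 3→2 → N2(foll t1 [x])
[10] deliver 2→3 → ∅
[11] deliver 2→3 → ∅
[12] crash(0) → N0(✗foll t1 [-])
[13] deliver 2→0 → ∅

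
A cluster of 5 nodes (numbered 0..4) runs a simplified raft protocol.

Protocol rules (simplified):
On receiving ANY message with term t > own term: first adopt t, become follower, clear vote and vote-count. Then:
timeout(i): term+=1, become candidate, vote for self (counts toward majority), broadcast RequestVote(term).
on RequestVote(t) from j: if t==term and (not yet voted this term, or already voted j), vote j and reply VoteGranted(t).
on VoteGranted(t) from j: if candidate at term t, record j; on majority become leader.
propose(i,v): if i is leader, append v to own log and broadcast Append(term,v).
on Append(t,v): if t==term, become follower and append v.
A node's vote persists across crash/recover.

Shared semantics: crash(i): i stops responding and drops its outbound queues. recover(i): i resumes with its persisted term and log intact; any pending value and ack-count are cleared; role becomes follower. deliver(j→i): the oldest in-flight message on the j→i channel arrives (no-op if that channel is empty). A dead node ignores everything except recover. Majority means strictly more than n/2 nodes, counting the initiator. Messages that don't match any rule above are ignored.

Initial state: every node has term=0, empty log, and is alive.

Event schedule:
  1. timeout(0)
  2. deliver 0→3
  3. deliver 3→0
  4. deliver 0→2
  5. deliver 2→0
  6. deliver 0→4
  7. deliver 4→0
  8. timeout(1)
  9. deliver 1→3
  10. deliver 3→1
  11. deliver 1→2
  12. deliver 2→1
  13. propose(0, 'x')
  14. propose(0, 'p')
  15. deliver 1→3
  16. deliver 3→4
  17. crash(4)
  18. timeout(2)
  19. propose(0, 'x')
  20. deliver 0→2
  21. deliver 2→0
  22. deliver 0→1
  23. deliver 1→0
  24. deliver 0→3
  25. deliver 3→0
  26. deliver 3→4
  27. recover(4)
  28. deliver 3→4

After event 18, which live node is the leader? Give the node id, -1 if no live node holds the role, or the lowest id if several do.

1. timeout(0):  <0:cand t1 ->
2. deliver 0→3:  <3:foll t1 ->
3. deliver 3→0:  nop
4. deliver 0→2:  <2:foll t1 ->
5. deliver 2→0:  <0:lead t1 ->
6. deliver 0→4:  <4:foll t1 ->
7. deliver 4→0:  nop
8. timeout(1):  <1:cand t1 ->
9. deliver 1→3:  nop
10. deliver 3→1:  nop
11. deliver 1→2:  nop
12. deliver 2→1:  nop
13. propose(0,'x'):  <0:lead t1 x>
14. propose(0,'p'):  <0:lead t1 x,p>
15. deliver 1→3:  nop
16. deliver 3→4:  nop
17. crash(4):  <4:✗foll t1 ->
18. timeout(2):  <2:cand t2 ->

0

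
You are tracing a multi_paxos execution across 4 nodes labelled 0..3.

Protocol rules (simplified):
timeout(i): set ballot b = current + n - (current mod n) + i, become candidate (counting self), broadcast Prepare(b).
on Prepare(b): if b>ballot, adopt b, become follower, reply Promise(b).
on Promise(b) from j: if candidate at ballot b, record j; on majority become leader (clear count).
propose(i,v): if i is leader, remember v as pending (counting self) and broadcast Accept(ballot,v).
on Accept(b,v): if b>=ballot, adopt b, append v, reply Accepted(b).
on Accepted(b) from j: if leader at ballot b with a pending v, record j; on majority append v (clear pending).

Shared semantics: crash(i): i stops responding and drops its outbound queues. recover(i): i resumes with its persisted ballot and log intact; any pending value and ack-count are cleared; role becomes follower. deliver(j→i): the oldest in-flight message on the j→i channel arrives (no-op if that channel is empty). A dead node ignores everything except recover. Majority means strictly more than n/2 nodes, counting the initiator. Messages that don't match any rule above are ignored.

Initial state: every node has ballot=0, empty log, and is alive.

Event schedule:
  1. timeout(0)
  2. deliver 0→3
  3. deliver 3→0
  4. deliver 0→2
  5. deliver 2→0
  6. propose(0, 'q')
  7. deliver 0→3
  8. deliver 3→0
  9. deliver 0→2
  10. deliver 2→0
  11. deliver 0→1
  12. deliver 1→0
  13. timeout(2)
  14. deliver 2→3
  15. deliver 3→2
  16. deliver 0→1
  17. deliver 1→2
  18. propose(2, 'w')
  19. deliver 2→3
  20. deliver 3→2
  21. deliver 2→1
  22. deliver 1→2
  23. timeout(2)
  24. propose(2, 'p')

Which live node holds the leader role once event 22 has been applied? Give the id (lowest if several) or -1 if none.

after 1 — timeout(0): n0:cand/b4/[-]
after 2 — deliver 0→3: n3:foll/b4/[-]
after 3 — deliver 3→0: ·
after 4 — deliver 0→2: n2:foll/b4/[-]
after 5 — deliver 2→0: n0:lead/b4/[-]
after 6 — propose(0,'q'): ·
after 7 — deliver 0→3: n3:foll/b4/[q]
after 8 — deliver 3→0: ·
after 9 — deliver 0→2: n2:foll/b4/[q]
after 10 — deliver 2→0: n0:lead/b4/[q]
after 11 — deliver 0→1: n1:foll/b4/[-]
after 12 — deliver 1→0: ·
after 13 — timeout(2): n2:cand/b10/[q]
after 14 — deliver 2→3: n3:foll/b10/[q]
after 15 — deliver 3→2: ·
after 16 — deliver 0→1: n1:foll/b4/[q]
after 17 — deliver 1→2: ·
after 18 — propose(2,'w'): ·
after 19 — deliver 2→3: ·
after 20 — deliver 3→2: ·
after 21 — deliver 2→1: n1:foll/b10/[q]
after 22 — deliver 1→2: n2:lead/b10/[q]

0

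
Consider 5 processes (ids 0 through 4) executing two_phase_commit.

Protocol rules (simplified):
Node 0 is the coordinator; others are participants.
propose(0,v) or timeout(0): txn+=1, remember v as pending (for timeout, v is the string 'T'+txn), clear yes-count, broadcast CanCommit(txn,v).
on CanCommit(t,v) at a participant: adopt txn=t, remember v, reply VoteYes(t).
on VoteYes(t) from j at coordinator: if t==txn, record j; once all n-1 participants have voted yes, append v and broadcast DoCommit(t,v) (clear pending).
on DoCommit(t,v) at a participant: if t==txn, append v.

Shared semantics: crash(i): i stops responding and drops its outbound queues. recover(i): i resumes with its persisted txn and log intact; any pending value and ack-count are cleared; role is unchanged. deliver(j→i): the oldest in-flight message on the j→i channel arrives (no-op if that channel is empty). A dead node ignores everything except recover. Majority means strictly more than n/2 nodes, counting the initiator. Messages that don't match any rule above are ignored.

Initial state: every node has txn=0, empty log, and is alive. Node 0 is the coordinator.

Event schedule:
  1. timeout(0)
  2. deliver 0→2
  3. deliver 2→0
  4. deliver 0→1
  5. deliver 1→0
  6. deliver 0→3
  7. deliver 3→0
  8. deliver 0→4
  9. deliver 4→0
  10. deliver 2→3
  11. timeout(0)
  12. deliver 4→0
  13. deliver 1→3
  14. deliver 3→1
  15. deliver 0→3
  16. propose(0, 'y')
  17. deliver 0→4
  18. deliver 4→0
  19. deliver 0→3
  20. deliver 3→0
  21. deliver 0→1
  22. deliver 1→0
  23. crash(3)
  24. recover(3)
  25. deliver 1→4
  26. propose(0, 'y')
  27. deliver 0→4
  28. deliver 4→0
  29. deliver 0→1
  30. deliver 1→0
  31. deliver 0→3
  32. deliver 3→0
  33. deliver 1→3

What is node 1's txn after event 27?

after 1 — timeout(0): n0:coor/t1/[-]
after 2 — deliver 0→2: n2:part/t1/[-]
after 3 — deliver 2→0: ·
after 4 — deliver 0→1: n1:part/t1/[-]
after 5 — deliver 1→0: ·
after 6 — deliver 0→3: n3:part/t1/[-]
after 7 — deliver 3→0: ·
after 8 — deliver 0→4: n4:part/t1/[-]
after 9 — deliver 4→0: n0:coor/t1/[T1]
after 10 — deliver 2→3: ·
after 11 — timeout(0): n0:coor/t2/[T1]
after 12 — deliver 4→0: ·
after 13 — deliver 1→3: ·
after 14 — deliver 3→1: ·
after 15 — deliver 0→3: n3:part/t1/[T1]
after 16 — propose(0,'y'): n0:coor/t3/[T1]
after 17 — deliver 0→4: n4:part/t1/[T1]
after 18 — deliver 4→0: ·
after 19 — deliver 0→3: n3:part/t2/[T1]
after 20 — deliver 3→0: ·
after 21 — deliver 0→1: n1:part/t1/[T1]
after 22 — deliver 1→0: ·
after 23 — crash(3): n3:✗part/t2/[T1]
after 24 — recover(3): n3:part/t2/[T1]
after 25 — deliver 1→4: ·
after 26 — propose(0,'y'): n0:coor/t4/[T1]
after 27 — deliver 0→4: n4:part/t2/[T1]

1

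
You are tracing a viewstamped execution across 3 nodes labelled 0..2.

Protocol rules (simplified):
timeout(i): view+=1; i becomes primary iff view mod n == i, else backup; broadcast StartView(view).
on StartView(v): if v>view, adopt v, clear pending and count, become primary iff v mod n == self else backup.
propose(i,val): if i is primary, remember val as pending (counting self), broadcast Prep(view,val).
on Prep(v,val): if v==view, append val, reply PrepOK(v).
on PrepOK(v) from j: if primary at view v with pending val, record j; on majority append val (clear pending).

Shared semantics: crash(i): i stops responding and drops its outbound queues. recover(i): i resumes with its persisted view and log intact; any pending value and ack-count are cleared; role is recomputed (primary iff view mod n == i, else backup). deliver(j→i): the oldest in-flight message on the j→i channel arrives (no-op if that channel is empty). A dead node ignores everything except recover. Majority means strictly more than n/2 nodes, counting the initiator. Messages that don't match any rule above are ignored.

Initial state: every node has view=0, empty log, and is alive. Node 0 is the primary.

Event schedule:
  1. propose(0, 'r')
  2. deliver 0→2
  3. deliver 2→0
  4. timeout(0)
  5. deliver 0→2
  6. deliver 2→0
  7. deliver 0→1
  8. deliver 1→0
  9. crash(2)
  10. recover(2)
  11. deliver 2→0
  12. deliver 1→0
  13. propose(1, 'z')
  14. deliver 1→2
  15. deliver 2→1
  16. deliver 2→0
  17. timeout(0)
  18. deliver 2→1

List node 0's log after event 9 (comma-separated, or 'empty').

r

after 1 — propose(0,'r'): ·
after 2 — deliver 0→2: n2:back/v0/[r]
after 3 — deliver 2→0: n0:prim/v0/[r]
after 4 — timeout(0): n0:back/v1/[r]
after 5 — deliver 0→2: n2:back/v1/[r]
after 6 — deliver 2→0: ·
after 7 — deliver 0→1: n1:back/v0/[r]
after 8 — deliver 1→0: ·
after 9 — crash(2): n2:✗back/v1/[r]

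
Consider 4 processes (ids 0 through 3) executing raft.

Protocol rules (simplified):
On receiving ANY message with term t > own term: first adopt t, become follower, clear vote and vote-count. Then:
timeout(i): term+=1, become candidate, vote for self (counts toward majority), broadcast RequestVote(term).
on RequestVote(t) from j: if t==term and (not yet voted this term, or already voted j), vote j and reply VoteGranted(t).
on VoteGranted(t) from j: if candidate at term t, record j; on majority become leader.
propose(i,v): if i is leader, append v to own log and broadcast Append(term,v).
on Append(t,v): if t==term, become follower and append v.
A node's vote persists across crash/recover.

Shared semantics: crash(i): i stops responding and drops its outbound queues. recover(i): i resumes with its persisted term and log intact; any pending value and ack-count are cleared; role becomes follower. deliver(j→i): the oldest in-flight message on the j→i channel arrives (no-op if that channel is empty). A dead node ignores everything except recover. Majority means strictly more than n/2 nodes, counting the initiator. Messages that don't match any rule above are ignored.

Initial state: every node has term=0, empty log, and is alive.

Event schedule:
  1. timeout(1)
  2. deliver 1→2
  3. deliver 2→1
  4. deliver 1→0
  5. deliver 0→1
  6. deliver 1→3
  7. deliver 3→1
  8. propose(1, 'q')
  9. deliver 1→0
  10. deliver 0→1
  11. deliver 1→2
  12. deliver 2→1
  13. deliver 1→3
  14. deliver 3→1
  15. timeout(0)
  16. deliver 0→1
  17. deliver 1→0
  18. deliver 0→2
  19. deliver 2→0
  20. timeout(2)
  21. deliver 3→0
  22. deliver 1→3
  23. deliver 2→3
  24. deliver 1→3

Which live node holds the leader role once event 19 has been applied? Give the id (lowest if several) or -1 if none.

0

[1] timeout(1) → N1(cand t1 [-])
[2] deliver 1→2 → N2(foll t1 [-])
[3] deliver 2→1 → ∅
[4] deliver 1→0 → N0(foll t1 [-])
[5] deliver 0→1 → N1(lead t1 [-])
[6] deliver 1→3 → N3(foll t1 [-])
[7] deliver 3→1 → ∅
[8] propose(1,'q') → N1(lead t1 [q])
[9] deliver 1→0 → N0(foll t1 [q])
[10] deliver 0→1 → ∅
[11] deliver 1→2 → N2(foll t1 [q])
[12] deliver 2→1 → ∅
[13] deliver 1→3 → N3(foll t1 [q])
[14] deliver 3→1 → ∅
[15] timeout(0) → N0(cand t2 [q])
[16] deliver 0→1 → N1(foll t2 [q])
[17] deliver 1→0 → ∅
[18] deliver 0→2 → N2(foll t2 [q])
[19] deliver 2→0 → N0(lead t2 [q])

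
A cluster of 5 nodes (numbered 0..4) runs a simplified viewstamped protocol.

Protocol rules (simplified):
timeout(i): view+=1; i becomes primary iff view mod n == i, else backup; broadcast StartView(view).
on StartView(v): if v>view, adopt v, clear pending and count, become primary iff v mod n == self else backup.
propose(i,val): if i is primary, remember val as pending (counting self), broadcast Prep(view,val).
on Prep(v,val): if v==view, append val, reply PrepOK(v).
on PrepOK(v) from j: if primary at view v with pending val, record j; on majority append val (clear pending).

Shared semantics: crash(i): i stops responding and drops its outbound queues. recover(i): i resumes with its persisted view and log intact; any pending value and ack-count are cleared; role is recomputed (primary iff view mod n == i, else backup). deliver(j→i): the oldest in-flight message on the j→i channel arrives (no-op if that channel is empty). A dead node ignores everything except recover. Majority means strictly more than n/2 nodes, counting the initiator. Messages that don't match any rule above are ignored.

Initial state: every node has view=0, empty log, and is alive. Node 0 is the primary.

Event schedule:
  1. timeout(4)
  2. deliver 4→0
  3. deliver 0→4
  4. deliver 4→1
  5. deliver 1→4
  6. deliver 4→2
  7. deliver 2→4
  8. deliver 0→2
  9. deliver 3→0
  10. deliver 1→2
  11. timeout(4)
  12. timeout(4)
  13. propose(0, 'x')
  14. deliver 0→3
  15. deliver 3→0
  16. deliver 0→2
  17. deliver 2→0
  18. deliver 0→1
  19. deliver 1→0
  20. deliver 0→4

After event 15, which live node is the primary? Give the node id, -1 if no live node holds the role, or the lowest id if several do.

1

e1 timeout(4): 4[back,v=1,-]
e2 deliver 4→0: 0[back,v=1,-]
e3 deliver 0→4: ·
e4 deliver 4→1: 1[prim,v=1,-]
e5 deliver 1→4: ·
e6 deliver 4→2: 2[back,v=1,-]
e7 deliver 2→4: ·
e8 deliver 0→2: ·
e9 deliver 3→0: ·
e10 deliver 1→2: ·
e11 timeout(4): 4[back,v=2,-]
e12 timeout(4): 4[back,v=3,-]
e13 propose(0,'x'): ·
e14 deliver 0→3: ·
e15 deliver 3→0: ·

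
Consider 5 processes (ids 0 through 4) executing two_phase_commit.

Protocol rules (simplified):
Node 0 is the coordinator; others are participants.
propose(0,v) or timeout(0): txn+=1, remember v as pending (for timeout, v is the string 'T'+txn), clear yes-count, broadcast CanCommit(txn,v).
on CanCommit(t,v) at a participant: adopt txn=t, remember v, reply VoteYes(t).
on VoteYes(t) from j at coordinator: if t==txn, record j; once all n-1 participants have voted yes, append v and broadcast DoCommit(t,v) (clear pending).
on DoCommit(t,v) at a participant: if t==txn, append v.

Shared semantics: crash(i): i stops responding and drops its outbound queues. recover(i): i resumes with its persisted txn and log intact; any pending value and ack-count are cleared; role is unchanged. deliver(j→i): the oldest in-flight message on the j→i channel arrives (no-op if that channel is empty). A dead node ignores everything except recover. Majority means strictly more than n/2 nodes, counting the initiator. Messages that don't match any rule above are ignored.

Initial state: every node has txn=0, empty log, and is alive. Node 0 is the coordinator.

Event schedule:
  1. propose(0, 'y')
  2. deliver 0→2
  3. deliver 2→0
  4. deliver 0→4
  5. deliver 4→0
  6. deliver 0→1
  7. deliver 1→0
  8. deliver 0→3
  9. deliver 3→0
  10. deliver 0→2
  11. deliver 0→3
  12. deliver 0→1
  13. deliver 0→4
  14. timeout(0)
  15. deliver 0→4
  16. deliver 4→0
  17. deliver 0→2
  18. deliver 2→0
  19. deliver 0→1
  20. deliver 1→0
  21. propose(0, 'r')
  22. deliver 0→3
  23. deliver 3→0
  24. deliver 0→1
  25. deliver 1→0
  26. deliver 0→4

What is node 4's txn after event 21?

step 1 propose(0,'y'): 0={coor,t=1,log=-}
step 2 deliver 0→2: 2={part,t=1,log=-}
step 3 deliver 2→0: —
step 4 deliver 0→4: 4={part,t=1,log=-}
step 5 deliver 4→0: —
step 6 deliver 0→1: 1={part,t=1,log=-}
step 7 deliver 1→0: —
step 8 deliver 0→3: 3={part,t=1,log=-}
step 9 deliver 3→0: 0={coor,t=1,log=y}
step 10 deliver 0→2: 2={part,t=1,log=y}
step 11 deliver 0→3: 3={part,t=1,log=y}
step 12 deliver 0→1: 1={part,t=1,log=y}
step 13 deliver 0→4: 4={part,t=1,log=y}
step 14 timeout(0): 0={coor,t=2,log=y}
step 15 deliver 0→4: 4={part,t=2,log=y}
step 16 deliver 4→0: —
step 17 deliver 0→2: 2={part,t=2,log=y}
step 18 deliver 2→0: —
step 19 deliver 0→1: 1={part,t=2,log=y}
step 20 deliver 1→0: —
step 21 propose(0,'r'): 0={coor,t=3,log=y}

2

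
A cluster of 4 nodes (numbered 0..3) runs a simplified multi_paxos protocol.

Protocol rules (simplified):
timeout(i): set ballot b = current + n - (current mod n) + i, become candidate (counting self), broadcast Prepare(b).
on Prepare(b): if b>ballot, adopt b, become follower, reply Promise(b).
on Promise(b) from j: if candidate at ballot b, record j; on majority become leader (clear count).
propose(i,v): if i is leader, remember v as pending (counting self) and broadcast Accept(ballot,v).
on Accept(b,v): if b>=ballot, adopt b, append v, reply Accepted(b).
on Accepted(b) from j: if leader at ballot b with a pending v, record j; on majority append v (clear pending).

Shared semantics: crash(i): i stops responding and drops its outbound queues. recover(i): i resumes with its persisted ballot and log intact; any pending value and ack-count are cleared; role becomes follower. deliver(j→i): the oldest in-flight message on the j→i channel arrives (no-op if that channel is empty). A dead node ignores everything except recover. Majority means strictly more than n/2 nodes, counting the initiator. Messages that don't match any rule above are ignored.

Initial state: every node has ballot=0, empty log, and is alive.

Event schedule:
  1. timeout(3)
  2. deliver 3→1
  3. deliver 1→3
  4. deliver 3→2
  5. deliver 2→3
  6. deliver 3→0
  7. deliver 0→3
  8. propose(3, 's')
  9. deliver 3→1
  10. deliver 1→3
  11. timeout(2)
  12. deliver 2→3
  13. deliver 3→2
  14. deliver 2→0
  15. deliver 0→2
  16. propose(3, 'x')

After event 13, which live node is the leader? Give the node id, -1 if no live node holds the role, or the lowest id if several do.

after 1 — timeout(3): n3:cand/b7/[-]
after 2 — deliver 3→1: n1:foll/b7/[-]
after 3 — deliver 1→3: ·
after 4 — deliver 3→2: n2:foll/b7/[-]
after 5 — deliver 2→3: n3:lead/b7/[-]
after 6 — deliver 3→0: n0:foll/b7/[-]
after 7 — deliver 0→3: ·
after 8 — propose(3,'s'): ·
after 9 — deliver 3→1: n1:foll/b7/[s]
after 10 — deliver 1→3: ·
after 11 — timeout(2): n2:cand/b10/[-]
after 12 — deliver 2→3: n3:foll/b10/[-]
after 13 — deliver 3→2: ·

-1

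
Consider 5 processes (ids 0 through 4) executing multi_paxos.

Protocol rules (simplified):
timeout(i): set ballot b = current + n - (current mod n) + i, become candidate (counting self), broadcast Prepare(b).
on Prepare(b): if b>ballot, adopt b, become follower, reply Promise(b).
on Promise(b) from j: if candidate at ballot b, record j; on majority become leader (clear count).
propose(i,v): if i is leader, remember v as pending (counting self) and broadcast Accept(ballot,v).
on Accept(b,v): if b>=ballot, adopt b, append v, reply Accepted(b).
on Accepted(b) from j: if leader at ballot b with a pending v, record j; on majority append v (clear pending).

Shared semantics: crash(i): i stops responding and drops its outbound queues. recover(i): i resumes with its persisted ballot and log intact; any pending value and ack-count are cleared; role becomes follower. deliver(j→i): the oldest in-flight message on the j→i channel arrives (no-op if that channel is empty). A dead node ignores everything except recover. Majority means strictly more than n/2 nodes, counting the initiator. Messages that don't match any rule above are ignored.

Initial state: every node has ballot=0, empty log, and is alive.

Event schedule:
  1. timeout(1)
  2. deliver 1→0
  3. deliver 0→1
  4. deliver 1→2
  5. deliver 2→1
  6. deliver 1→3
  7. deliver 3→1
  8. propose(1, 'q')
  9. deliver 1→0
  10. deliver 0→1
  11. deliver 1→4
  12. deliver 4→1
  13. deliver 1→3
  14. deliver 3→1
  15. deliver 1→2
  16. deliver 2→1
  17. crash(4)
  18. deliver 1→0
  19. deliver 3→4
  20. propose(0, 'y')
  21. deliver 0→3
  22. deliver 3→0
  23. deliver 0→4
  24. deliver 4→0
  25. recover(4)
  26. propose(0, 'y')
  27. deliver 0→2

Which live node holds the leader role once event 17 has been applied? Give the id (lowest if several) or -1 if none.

after 1 — timeout(1): n1:cand/b6/[-]
after 2 — deliver 1→0: n0:foll/b6/[-]
after 3 — deliver 0→1: ·
after 4 — deliver 1→2: n2:foll/b6/[-]
after 5 — deliver 2→1: n1:lead/b6/[-]
after 6 — deliver 1→3: n3:foll/b6/[-]
after 7 — deliver 3→1: ·
after 8 — propose(1,'q'): ·
after 9 — deliver 1→0: n0:foll/b6/[q]
after 10 — deliver 0→1: ·
after 11 — deliver 1→4: n4:foll/b6/[-]
after 12 — deliver 4→1: ·
after 13 — deliver 1→3: n3:foll/b6/[q]
after 14 — deliver 3→1: n1:lead/b6/[q]
after 15 — deliver 1→2: n2:foll/b6/[q]
after 16 — deliver 2→1: ·
after 17 — crash(4): n4:✗foll/b6/[-]

1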